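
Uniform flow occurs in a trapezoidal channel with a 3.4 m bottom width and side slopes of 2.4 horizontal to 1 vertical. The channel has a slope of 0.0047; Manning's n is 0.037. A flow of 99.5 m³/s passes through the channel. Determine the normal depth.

Manning's equation rearranged: A R^(2/3) = nQ / (1·√S) = 0.037 × 99.5 / (√0.0047) = 53.7.
At y = 3.93 m: A R^(2/3) = 83.11 — high.
At y = 2.44 m: A R^(2/3) = 28.32 — low.
At y = 3.25 m: A R^(2/3) = 53.72 — ≈ 53.7.

y_n = 3.25 m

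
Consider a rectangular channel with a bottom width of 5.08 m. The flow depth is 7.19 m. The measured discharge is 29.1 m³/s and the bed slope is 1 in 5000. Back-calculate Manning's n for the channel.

Flow area A = b·y = 5.08 × 7.19 = 36.53 m². Wetted perimeter P = b + 2y = 5.08 + 2×7.19 = 19.46 m.
Hydraulic radius R = A/P = 36.53/19.46 = 1.877 m.
Rearranging Manning's equation: n = (1/Q) A R^(2/3) S^(1/2) = (1/29.1) × 36.53 × 1.877^(2/3) × √0.0002 = 0.027.

n = 0.027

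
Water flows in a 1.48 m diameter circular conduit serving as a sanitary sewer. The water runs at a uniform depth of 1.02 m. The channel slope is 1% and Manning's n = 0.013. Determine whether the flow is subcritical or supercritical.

For a circular section of diameter D = 1.48 m at depth y = 1.02 m, the central angle is θ = 2 arccos(1 − 2y/D) = 3.918 rad. Then A = (D²/8)(θ − sin θ) = 1.264 m² and P = Dθ/2 = 2.899 m.
Hydraulic radius R = A/P = 1.264/2.899 = 0.4362 m.
V = (1/n) R^(2/3) √S = (1/0.013) × 0.4362^(2/3) × √0.01 = 4.424 m/s. Hydraulic depth D_h = A/T = 1.264/1.37 = 0.923 m.
Froude number Fr = V/√(g·D_h) = 4.424/√(9.81×0.923) = 1.47, which is greater than 1, so the flow is supercritical.

supercritical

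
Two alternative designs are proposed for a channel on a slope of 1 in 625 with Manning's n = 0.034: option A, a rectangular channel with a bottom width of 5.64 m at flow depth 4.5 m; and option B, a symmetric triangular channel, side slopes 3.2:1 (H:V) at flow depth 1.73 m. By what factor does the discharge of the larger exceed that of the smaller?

4.35

Channel A: Flow area A = b·y = 5.64 × 4.5 = 25.38 m². Wetted perimeter P = b + 2y = 5.64 + 2×4.5 = 14.64 m. Hydraulic radius R = A/P = 25.38/14.64 = 1.734 m. Q_A = (1/0.034)·25.38·1.734^(2/3)·√0.0016 = 43.09 m³/s.
Channel B: For a triangular section with side slope z = 3.2: A = zy² = 3.2×1.73² = 9.577 m²; P = 2y√(1+z²) = 2×1.73×3.353 = 11.6 m. Hydraulic radius R = A/P = 9.577/11.6 = 0.8256 m. Q_B = (1/0.034)·9.577·0.8256^(2/3)·√0.0016 = 9.916 m³/s.
The larger discharge is 43.09 m³/s and the smaller is 9.916 m³/s; the ratio is 4.35.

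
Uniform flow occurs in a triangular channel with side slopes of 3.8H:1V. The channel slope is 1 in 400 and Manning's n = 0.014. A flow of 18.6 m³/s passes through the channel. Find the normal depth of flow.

y_n = 1.35 m

Manning's equation rearranged: A R^(2/3) = nQ / (1·√S) = 0.014 × 18.6 / (√0.0025) = 5.208.
At y = 0.949 m: A R^(2/3) = 2.036 — too small.
At y = 1.69 m: A R^(2/3) = 9.486 — too large.
At y = 1.35 m: A R^(2/3) = 5.211 — ≈ 5.208.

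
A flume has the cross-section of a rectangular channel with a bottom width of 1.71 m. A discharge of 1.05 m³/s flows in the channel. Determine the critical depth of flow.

For a rectangular channel, critical depth y_c = (q²/g)^(1/3) where q = Q/b = 1.05/1.71 = 0.614 m²/s.
So y_c = (0.614²/9.81)^(1/3) = 0.337 m.

y_c = 0.337 m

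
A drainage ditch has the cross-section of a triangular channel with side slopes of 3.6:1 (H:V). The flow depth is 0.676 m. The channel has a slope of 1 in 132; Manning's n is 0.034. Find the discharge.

For a triangular section with side slope z = 3.6: A = zy² = 3.6×0.676² = 1.645 m²; P = 2y√(1+z²) = 2×0.676×3.736 = 5.051 m.
Hydraulic radius R = A/P = 1.645/5.051 = 0.3257 m.
Manning's equation: Q = (1/n) A R^(2/3) S^(1/2) = (1/0.034) × 1.645 × 0.3257^(2/3) × 0.007576^(1/2) = 1.99 m³/s.

Q = 1.99 m³/s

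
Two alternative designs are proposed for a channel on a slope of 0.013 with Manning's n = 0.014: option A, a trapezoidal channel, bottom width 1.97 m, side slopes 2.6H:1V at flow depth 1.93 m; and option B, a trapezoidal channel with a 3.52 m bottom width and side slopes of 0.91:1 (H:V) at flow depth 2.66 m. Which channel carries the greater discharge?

channel B

Channel A: With bottom width b = 1.97 m and side slope z = 2.6: A = (b + zy)y = (1.97 + 2.6×1.93)×1.93 = 13.49 m²; P = b + 2y√(1+z²) = 1.97 + 2×1.93×2.786 = 12.72 m. Hydraulic radius R = A/P = 13.49/12.72 = 1.06 m. Q_A = (1/0.014)·13.49·1.06^(2/3)·√0.013 = 114.2 m³/s.
Channel B: With bottom width b = 3.52 m and side slope z = 0.91: A = (b + zy)y = (3.52 + 0.91×2.66)×2.66 = 15.8 m²; P = b + 2y√(1+z²) = 3.52 + 2×2.66×1.352 = 10.71 m. Hydraulic radius R = A/P = 15.8/10.71 = 1.475 m. Q_B = (1/0.014)·15.8·1.475^(2/3)·√0.013 = 166.8 m³/s.
Q_A = 114.2 m³/s vs Q_B = 166.8 m³/s, so channel B carries more.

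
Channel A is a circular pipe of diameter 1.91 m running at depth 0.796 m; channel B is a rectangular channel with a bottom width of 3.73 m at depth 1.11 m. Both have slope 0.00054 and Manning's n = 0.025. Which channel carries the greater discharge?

channel B

Channel A: For a circular section of diameter D = 1.91 m at depth y = 0.796 m, the central angle is θ = 2 arccos(1 − 2y/D) = 2.807 rad. Then A = (D²/8)(θ − sin θ) = 1.13 m² and P = Dθ/2 = 2.681 m. Hydraulic radius R = A/P = 1.13/2.681 = 0.4216 m. Q_A = (1/0.025)·1.13·0.4216^(2/3)·√0.00054 = 0.5908 m³/s.
Channel B: Flow area A = b·y = 3.73 × 1.11 = 4.14 m². Wetted perimeter P = b + 2y = 3.73 + 2×1.11 = 5.95 m. Hydraulic radius R = A/P = 4.14/5.95 = 0.6958 m. Q_B = (1/0.025)·4.14·0.6958^(2/3)·√0.00054 = 3.022 m³/s.
Q_A = 0.5908 m³/s vs Q_B = 3.022 m³/s, so channel B carries more.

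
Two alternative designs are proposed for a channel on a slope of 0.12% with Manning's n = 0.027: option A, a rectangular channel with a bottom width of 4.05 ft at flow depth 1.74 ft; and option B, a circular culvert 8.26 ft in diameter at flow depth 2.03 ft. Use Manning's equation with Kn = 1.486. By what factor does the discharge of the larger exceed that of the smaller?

Channel A: Flow area A = b·y = 4.05 × 1.74 = 7.047 ft². Wetted perimeter P = b + 2y = 4.05 + 2×1.74 = 7.53 ft. Hydraulic radius R = A/P = 7.047/7.53 = 0.9359 ft. Q_A = (1.486/0.027)·7.047·0.9359^(2/3)·√0.0012 = 12.85 ft³/s.
Channel B: For a circular section of diameter D = 8.26 ft at depth y = 2.03 ft, the central angle is θ = 2 arccos(1 − 2y/D) = 2.075 rad. Then A = (D²/8)(θ − sin θ) = 10.23 ft² and P = Dθ/2 = 8.569 ft. Hydraulic radius R = A/P = 10.23/8.569 = 1.193 ft. Q_B = (1.486/0.027)·10.23·1.193^(2/3)·√0.0012 = 21.94 ft³/s.
The larger discharge is 21.94 ft³/s and the smaller is 12.85 ft³/s; the ratio is 1.71.

1.71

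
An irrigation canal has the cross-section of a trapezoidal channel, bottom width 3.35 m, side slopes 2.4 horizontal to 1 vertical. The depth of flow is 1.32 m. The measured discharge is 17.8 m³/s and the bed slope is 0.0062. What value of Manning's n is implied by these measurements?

n = 0.0339

With bottom width b = 3.35 m and side slope z = 2.4: A = (b + zy)y = (3.35 + 2.4×1.32)×1.32 = 8.604 m²; P = b + 2y√(1+z²) = 3.35 + 2×1.32×2.6 = 10.21 m.
Hydraulic radius R = A/P = 8.604/10.21 = 0.8423 m.
Rearranging Manning's equation: n = (1/Q) A R^(2/3) S^(1/2) = (1/17.8) × 8.604 × 0.8423^(2/3) × √0.0062 = 0.0339.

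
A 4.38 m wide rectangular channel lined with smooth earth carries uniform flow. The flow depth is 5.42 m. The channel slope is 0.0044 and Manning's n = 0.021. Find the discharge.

Flow area A = b·y = 4.38 × 5.42 = 23.74 m². Wetted perimeter P = b + 2y = 4.38 + 2×5.42 = 15.22 m.
Hydraulic radius R = A/P = 23.74/15.22 = 1.56 m.
Manning's equation: Q = (1/n) A R^(2/3) S^(1/2) = (1/0.021) × 23.74 × 1.56^(2/3) × 0.0044^(1/2) = 101 m³/s.

Q = 101 m³/s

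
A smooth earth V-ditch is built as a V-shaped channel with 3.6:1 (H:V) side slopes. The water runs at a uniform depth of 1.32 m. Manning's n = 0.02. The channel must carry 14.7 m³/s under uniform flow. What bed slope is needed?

For a triangular section with side slope z = 3.6: A = zy² = 3.6×1.32² = 6.273 m²; P = 2y√(1+z²) = 2×1.32×3.736 = 9.864 m.
Hydraulic radius R = A/P = 6.273/9.864 = 0.6359 m.
From Manning's equation, S = [nQ / (1 A R^(2/3))]² = [0.02 × 14.7 / (1 × 6.273 × 0.6359^(2/3))]² = 0.00402.

S = 0.00402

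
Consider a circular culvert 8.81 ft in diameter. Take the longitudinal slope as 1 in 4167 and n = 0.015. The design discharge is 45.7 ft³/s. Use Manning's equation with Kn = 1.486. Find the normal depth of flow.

y_n = 3.24 ft

Manning's equation rearranged: A R^(2/3) = nQ / (1.486·√S) = 0.015 × 45.7 / (1.486 × √0.00024) = 29.78.
Try y = 2.76 ft: A R^(2/3) = 21.97 — short.
Try y = 3.7 ft: A R^(2/3) = 38 — over.
Try y = 3.24 ft: A R^(2/3) = 29.77 — ≈ 29.78.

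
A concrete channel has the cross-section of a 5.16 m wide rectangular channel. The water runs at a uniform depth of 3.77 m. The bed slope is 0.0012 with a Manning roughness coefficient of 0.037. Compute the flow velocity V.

Flow area A = b·y = 5.16 × 3.77 = 19.45 m². Wetted perimeter P = b + 2y = 5.16 + 2×3.77 = 12.7 m.
Hydraulic radius R = A/P = 19.45/12.7 = 1.532 m.
From Manning's equation, V = (1/n) R^(2/3) S^(1/2) = (1/0.037) × 1.532^(2/3) × 0.0012^(1/2) = 1.24 m/s.

V = 1.24 m/s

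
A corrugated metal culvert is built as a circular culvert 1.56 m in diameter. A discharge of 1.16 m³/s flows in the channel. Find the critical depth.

y_c = 0.541 m

At critical depth, Q² T / (g A³) = 1, i.e. A³/T = Q²/g = 1.16²/9.81 = 0.1372.
Trying y = 0.671 m: A³/T = 0.3146 — high.
Trying y = 0.4 m: A³/T = 0.04262 — low.
Trying y = 0.541 m: A³/T = 0.1374 — close enough.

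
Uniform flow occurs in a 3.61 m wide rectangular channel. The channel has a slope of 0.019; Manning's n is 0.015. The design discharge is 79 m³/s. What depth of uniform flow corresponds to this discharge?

Manning's equation rearranged: A R^(2/3) = nQ / (1·√S) = 0.015 × 79 / (√0.019) = 8.597.
Trying y = 2.08 m: A R^(2/3) = 7.34 — low.
Trying y = 2.64 m: A R^(2/3) = 9.983 — high.
Trying y = 2.35 m: A R^(2/3) = 8.601 — ≈ 8.597.

y_n = 2.35 m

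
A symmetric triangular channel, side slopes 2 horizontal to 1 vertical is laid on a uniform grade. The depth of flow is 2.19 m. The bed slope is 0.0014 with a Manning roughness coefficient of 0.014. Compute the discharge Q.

Q = 25.3 m³/s

For a triangular section with side slope z = 2: A = zy² = 2×2.19² = 9.592 m²; P = 2y√(1+z²) = 2×2.19×2.236 = 9.794 m.
Hydraulic radius R = A/P = 9.592/9.794 = 0.9794 m.
Manning's equation: Q = (1/n) A R^(2/3) S^(1/2) = (1/0.014) × 9.592 × 0.9794^(2/3) × 0.0014^(1/2) = 25.3 m³/s.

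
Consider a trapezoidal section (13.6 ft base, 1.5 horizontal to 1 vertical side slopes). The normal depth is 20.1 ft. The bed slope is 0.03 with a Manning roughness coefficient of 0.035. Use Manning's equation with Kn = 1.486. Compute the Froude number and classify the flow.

With bottom width b = 13.6 ft and side slope z = 1.5: A = (b + zy)y = (13.6 + 1.5×20.1)×20.1 = 879.4 ft²; P = b + 2y√(1+z²) = 13.6 + 2×20.1×1.803 = 86.07 ft.
Hydraulic radius R = A/P = 879.4/86.07 = 10.22 ft.
V = (1.486/n) R^(2/3) √S = (1.486/0.035) × 10.22^(2/3) × √0.03 = 34.62 ft/s. Hydraulic depth D_h = A/T = 879.4/73.9 = 11.9 ft.
Froude number Fr = V/√(g·D_h) = 34.62/√(32.2×11.9) = 1.77, which is greater than 1, so the flow is supercritical.

supercritical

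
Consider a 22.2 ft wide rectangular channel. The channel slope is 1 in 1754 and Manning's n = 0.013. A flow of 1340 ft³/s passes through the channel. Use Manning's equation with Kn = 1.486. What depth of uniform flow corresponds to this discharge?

y_n = 7.96 ft

Manning's equation rearranged: A R^(2/3) = nQ / (1.486·√S) = 0.013 × 1340 / (1.486 × √0.0005701) = 491.
Try y = 5.66 ft: A R^(2/3) = 303.2 — too small.
Try y = 9.29 ft: A R^(2/3) = 607.6 — too large.
Try y = 7.96 ft: A R^(2/3) = 491.3 — close enough.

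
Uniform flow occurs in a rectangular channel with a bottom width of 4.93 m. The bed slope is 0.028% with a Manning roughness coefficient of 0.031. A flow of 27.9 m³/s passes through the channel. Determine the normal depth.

y_n = 7.02 m

Manning's equation rearranged: A R^(2/3) = nQ / (1·√S) = 0.031 × 27.9 / (√0.00028) = 51.69.
Try y = 5 m: A R^(2/3) = 34.43 — low.
Try y = 8.4 m: A R^(2/3) = 63.66 — high.
Try y = 7.02 m: A R^(2/3) = 51.67 — ≈ 51.69.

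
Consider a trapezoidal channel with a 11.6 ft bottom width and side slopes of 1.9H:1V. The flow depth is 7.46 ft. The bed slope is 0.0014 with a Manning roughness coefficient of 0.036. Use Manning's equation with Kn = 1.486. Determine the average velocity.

With bottom width b = 11.6 ft and side slope z = 1.9: A = (b + zy)y = (11.6 + 1.9×7.46)×7.46 = 192.3 ft²; P = b + 2y√(1+z²) = 11.6 + 2×7.46×2.147 = 43.63 ft.
Hydraulic radius R = A/P = 192.3/43.63 = 4.406 ft.
From Manning's equation, V = (1.486/n) R^(2/3) S^(1/2) = (1.486/0.036) × 4.406^(2/3) × 0.0014^(1/2) = 4.15 ft/s.

V = 4.15 ft/s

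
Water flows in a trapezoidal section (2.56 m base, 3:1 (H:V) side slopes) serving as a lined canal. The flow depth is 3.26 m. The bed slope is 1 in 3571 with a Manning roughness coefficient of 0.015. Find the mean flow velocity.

V = 1.61 m/s

With bottom width b = 2.56 m and side slope z = 3: A = (b + zy)y = (2.56 + 3×3.26)×3.26 = 40.23 m²; P = b + 2y√(1+z²) = 2.56 + 2×3.26×3.162 = 23.18 m.
Hydraulic radius R = A/P = 40.23/23.18 = 1.736 m.
From Manning's equation, V = (1/n) R^(2/3) S^(1/2) = (1/0.015) × 1.736^(2/3) × 0.00028^(1/2) = 1.61 m/s.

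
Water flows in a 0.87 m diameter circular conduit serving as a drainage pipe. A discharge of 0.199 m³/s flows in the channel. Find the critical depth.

y_c = 0.258 m

At critical depth, Q² T / (g A³) = 1, i.e. A³/T = Q²/g = 0.199²/9.81 = 0.004037.
Trying y = 0.285 m: A³/T = 0.005949 — over.
Trying y = 0.184 m: A³/T = 0.001084 — short.
Trying y = 0.258 m: A³/T = 0.004047 — matches.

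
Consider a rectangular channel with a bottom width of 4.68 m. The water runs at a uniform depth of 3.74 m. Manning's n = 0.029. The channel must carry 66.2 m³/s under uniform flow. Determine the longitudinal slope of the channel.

Flow area A = b·y = 4.68 × 3.74 = 17.5 m². Wetted perimeter P = b + 2y = 4.68 + 2×3.74 = 12.16 m.
Hydraulic radius R = A/P = 17.5/12.16 = 1.439 m.
From Manning's equation, S = [nQ / (1 A R^(2/3))]² = [0.029 × 66.2 / (1 × 17.5 × 1.439^(2/3))]² = 0.0074.

S = 0.0074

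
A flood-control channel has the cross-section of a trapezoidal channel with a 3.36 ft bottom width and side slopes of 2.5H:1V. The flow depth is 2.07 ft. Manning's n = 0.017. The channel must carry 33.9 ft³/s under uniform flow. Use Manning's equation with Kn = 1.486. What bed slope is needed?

S = 0.000371

With bottom width b = 3.36 ft and side slope z = 2.5: A = (b + zy)y = (3.36 + 2.5×2.07)×2.07 = 17.67 ft²; P = b + 2y√(1+z²) = 3.36 + 2×2.07×2.693 = 14.51 ft.
Hydraulic radius R = A/P = 17.67/14.51 = 1.218 ft.
From Manning's equation, S = [nQ / (1.486 A R^(2/3))]² = [0.017 × 33.9 / (1.486 × 17.67 × 1.218^(2/3))]² = 0.000371.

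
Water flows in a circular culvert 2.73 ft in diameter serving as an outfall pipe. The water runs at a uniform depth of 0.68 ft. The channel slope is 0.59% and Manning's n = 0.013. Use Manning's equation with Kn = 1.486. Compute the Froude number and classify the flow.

For a circular section of diameter D = 2.73 ft at depth y = 0.68 ft, the central angle is θ = 2 arccos(1 − 2y/D) = 2.09 rad. Then A = (D²/8)(θ − sin θ) = 1.138 ft² and P = Dθ/2 = 2.853 ft.
Hydraulic radius R = A/P = 1.138/2.853 = 0.399 ft.
V = (1.486/n) R^(2/3) √S = (1.486/0.013) × 0.399^(2/3) × √0.0059 = 4.759 ft/s. Hydraulic depth D_h = A/T = 1.138/2.361 = 0.4821 ft.
Froude number Fr = V/√(g·D_h) = 4.759/√(32.2×0.4821) = 1.21, which is greater than 1, so the flow is supercritical.

supercritical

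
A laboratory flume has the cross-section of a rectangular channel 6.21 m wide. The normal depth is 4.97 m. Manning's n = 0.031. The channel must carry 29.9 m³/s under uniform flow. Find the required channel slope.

S = 0.00038

Flow area A = b·y = 6.21 × 4.97 = 30.86 m². Wetted perimeter P = b + 2y = 6.21 + 2×4.97 = 16.15 m.
Hydraulic radius R = A/P = 30.86/16.15 = 1.911 m.
From Manning's equation, S = [nQ / (1 A R^(2/3))]² = [0.031 × 29.9 / (1 × 30.86 × 1.911^(2/3))]² = 0.00038.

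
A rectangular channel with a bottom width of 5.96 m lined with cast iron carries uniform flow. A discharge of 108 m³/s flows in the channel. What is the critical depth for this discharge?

y_c = 3.22 m

For a rectangular channel, critical depth y_c = (q²/g)^(1/3) where q = Q/b = 108/5.96 = 18.12 m²/s.
So y_c = (18.12²/9.81)^(1/3) = 3.22 m.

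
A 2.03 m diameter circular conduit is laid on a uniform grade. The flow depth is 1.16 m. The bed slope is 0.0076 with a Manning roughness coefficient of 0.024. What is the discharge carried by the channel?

For a circular section of diameter D = 2.03 m at depth y = 1.16 m, the central angle is θ = 2 arccos(1 − 2y/D) = 3.428 rad. Then A = (D²/8)(θ − sin θ) = 1.912 m² and P = Dθ/2 = 3.48 m.
Hydraulic radius R = A/P = 1.912/3.48 = 0.5494 m.
Manning's equation: Q = (1/n) A R^(2/3) S^(1/2) = (1/0.024) × 1.912 × 0.5494^(2/3) × 0.0076^(1/2) = 4.66 m³/s.

Q = 4.66 m³/s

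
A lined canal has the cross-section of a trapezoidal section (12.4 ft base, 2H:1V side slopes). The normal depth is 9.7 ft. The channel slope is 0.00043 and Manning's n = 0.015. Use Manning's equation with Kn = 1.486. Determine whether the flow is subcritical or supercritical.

With bottom width b = 12.4 ft and side slope z = 2: A = (b + zy)y = (12.4 + 2×9.7)×9.7 = 308.5 ft²; P = b + 2y√(1+z²) = 12.4 + 2×9.7×2.236 = 55.78 ft.
Hydraulic radius R = A/P = 308.5/55.78 = 5.53 ft.
V = (1.486/n) R^(2/3) √S = (1.486/0.015) × 5.53^(2/3) × √0.00043 = 6.424 ft/s. Hydraulic depth D_h = A/T = 308.5/51.2 = 6.025 ft.
Froude number Fr = V/√(g·D_h) = 6.424/√(32.2×6.025) = 0.461, which is less than 1, so the flow is subcritical.

subcritical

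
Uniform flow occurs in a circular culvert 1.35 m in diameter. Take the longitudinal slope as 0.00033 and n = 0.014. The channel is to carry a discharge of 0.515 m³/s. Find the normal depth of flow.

y_n = 0.732 m

Manning's equation rearranged: A R^(2/3) = nQ / (1·√S) = 0.014 × 0.515 / (√0.00033) = 0.3969.
Trying y = 0.523 m: A R^(2/3) = 0.2205 — low.
Trying y = 0.799 m: A R^(2/3) = 0.4565 — high.
Trying y = 0.732 m: A R^(2/3) = 0.3971 — ≈ 0.3969.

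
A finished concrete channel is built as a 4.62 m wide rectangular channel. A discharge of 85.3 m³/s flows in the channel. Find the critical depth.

y_c = 3.26 m

For a rectangular channel, critical depth y_c = (q²/g)^(1/3) where q = Q/b = 85.3/4.62 = 18.46 m²/s.
So y_c = (18.46²/9.81)^(1/3) = 3.26 m.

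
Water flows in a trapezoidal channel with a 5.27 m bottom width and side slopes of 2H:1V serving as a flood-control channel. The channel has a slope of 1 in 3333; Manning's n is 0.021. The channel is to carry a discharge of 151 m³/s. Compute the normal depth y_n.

y_n = 5.46 m

Manning's equation rearranged: A R^(2/3) = nQ / (1·√S) = 0.021 × 151 / (√0.0003) = 183.1.
Try y = 6.28 m: A R^(2/3) = 251 — high.
Try y = 5.46 m: A R^(2/3) = 183 — matches.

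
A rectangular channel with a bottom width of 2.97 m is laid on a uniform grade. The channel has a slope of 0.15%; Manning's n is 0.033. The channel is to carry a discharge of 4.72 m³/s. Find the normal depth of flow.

y_n = 1.61 m

Manning's equation rearranged: A R^(2/3) = nQ / (1·√S) = 0.033 × 4.72 / (√0.0015) = 4.022.
Try y = 1.83 m: A R^(2/3) = 4.761 — high.
Try y = 1.34 m: A R^(2/3) = 3.151 — low.
Try y = 1.61 m: A R^(2/3) = 4.026 — ≈ 4.022.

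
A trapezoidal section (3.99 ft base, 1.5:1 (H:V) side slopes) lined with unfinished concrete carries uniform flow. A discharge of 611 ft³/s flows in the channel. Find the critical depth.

At critical depth, Q² T / (g A³) = 1, i.e. A³/T = Q²/g = 611²/32.2 = 11590.
Trying y = 5.65 ft: A³/T = 16680 — high.
Trying y = 3.8 ft: A³/T = 3244 — low.
Trying y = 5.18 ft: A³/T = 11570 — close enough.

y_c = 5.18 ft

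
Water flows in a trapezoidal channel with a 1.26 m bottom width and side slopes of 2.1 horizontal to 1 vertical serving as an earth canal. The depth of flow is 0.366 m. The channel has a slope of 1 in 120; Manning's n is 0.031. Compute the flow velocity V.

V = 1.17 m/s

With bottom width b = 1.26 m and side slope z = 2.1: A = (b + zy)y = (1.26 + 2.1×0.366)×0.366 = 0.7425 m²; P = b + 2y√(1+z²) = 1.26 + 2×0.366×2.326 = 2.963 m.
Hydraulic radius R = A/P = 0.7425/2.963 = 0.2506 m.
From Manning's equation, V = (1/n) R^(2/3) S^(1/2) = (1/0.031) × 0.2506^(2/3) × 0.008333^(1/2) = 1.17 m/s.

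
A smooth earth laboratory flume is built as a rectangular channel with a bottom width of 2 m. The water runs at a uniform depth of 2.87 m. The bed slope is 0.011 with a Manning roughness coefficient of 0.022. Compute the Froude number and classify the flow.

subcritical

Flow area A = b·y = 2 × 2.87 = 5.74 m². Wetted perimeter P = b + 2y = 2 + 2×2.87 = 7.74 m.
Hydraulic radius R = A/P = 5.74/7.74 = 0.7416 m.
V = (1/n) R^(2/3) √S = (1/0.022) × 0.7416^(2/3) × √0.011 = 3.906 m/s. Hydraulic depth D_h = A/T = 5.74/2 = 2.87 m.
Froude number Fr = V/√(g·D_h) = 3.906/√(9.81×2.87) = 0.736, which is less than 1, so the flow is subcritical.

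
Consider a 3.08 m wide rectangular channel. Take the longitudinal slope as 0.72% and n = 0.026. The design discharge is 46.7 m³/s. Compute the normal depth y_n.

y_n = 4.28 m

Manning's equation rearranged: A R^(2/3) = nQ / (1·√S) = 0.026 × 46.7 / (√0.0072) = 14.31.
At y = 3.26 m: A R^(2/3) = 10.35 — too small.
At y = 4.68 m: A R^(2/3) = 15.9 — too large.
At y = 4.28 m: A R^(2/3) = 14.32 — ≈ 14.31.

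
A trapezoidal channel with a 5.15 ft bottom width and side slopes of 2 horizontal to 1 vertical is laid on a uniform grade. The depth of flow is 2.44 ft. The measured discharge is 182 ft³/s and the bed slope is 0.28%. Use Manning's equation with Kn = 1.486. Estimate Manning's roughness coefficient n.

n = 0.014

With bottom width b = 5.15 ft and side slope z = 2: A = (b + zy)y = (5.15 + 2×2.44)×2.44 = 24.47 ft²; P = b + 2y√(1+z²) = 5.15 + 2×2.44×2.236 = 16.06 ft.
Hydraulic radius R = A/P = 24.47/16.06 = 1.524 ft.
Rearranging Manning's equation: n = (1.486/Q) A R^(2/3) S^(1/2) = (1.486/182) × 24.47 × 1.524^(2/3) × √0.0028 = 0.014.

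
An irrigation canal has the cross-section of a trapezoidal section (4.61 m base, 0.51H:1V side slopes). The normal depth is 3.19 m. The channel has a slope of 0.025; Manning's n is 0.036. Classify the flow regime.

supercritical

With bottom width b = 4.61 m and side slope z = 0.51: A = (b + zy)y = (4.61 + 0.51×3.19)×3.19 = 19.9 m²; P = b + 2y√(1+z²) = 4.61 + 2×3.19×1.123 = 11.77 m.
Hydraulic radius R = A/P = 19.9/11.77 = 1.69 m.
V = (1/n) R^(2/3) √S = (1/0.036) × 1.69^(2/3) × √0.025 = 6.232 m/s. Hydraulic depth D_h = A/T = 19.9/7.864 = 2.53 m.
Froude number Fr = V/√(g·D_h) = 6.232/√(9.81×2.53) = 1.25, which is greater than 1, so the flow is supercritical.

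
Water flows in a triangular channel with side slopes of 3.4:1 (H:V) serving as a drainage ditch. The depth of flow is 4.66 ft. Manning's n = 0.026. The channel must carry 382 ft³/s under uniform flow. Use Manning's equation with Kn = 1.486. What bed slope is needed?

S = 0.0028

For a triangular section with side slope z = 3.4: A = zy² = 3.4×4.66² = 73.83 ft²; P = 2y√(1+z²) = 2×4.66×3.544 = 33.03 ft.
Hydraulic radius R = A/P = 73.83/33.03 = 2.235 ft.
From Manning's equation, S = [nQ / (1.486 A R^(2/3))]² = [0.026 × 382 / (1.486 × 73.83 × 2.235^(2/3))]² = 0.0028.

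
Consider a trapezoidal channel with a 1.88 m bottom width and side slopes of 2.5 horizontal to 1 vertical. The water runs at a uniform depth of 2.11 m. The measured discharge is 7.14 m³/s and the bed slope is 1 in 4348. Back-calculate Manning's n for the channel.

With bottom width b = 1.88 m and side slope z = 2.5: A = (b + zy)y = (1.88 + 2.5×2.11)×2.11 = 15.1 m²; P = b + 2y√(1+z²) = 1.88 + 2×2.11×2.693 = 13.24 m.
Hydraulic radius R = A/P = 15.1/13.24 = 1.14 m.
Rearranging Manning's equation: n = (1/Q) A R^(2/3) S^(1/2) = (1/7.14) × 15.1 × 1.14^(2/3) × √0.00023 = 0.035.

n = 0.035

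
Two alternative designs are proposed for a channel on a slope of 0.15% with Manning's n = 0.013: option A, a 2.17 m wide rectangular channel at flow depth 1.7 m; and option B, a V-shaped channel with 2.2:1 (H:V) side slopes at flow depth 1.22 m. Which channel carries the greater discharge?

channel A

Channel A: Flow area A = b·y = 2.17 × 1.7 = 3.689 m². Wetted perimeter P = b + 2y = 2.17 + 2×1.7 = 5.57 m. Hydraulic radius R = A/P = 3.689/5.57 = 0.6623 m. Q_A = (1/0.013)·3.689·0.6623^(2/3)·√0.0015 = 8.351 m³/s.
Channel B: For a triangular section with side slope z = 2.2: A = zy² = 2.2×1.22² = 3.274 m²; P = 2y√(1+z²) = 2×1.22×2.417 = 5.897 m. Hydraulic radius R = A/P = 3.274/5.897 = 0.5553 m. Q_B = (1/0.013)·3.274·0.5553^(2/3)·√0.0015 = 6.591 m³/s.
Q_A = 8.351 m³/s vs Q_B = 6.591 m³/s, so channel A carries more.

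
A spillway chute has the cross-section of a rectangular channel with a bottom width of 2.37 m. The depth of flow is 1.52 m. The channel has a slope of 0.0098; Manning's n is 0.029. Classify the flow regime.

subcritical

Flow area A = b·y = 2.37 × 1.52 = 3.602 m². Wetted perimeter P = b + 2y = 2.37 + 2×1.52 = 5.41 m.
Hydraulic radius R = A/P = 3.602/5.41 = 0.6659 m.
V = (1/n) R^(2/3) √S = (1/0.029) × 0.6659^(2/3) × √0.0098 = 2.603 m/s. Hydraulic depth D_h = A/T = 3.602/2.37 = 1.52 m.
Froude number Fr = V/√(g·D_h) = 2.603/√(9.81×1.52) = 0.674, which is less than 1, so the flow is subcritical.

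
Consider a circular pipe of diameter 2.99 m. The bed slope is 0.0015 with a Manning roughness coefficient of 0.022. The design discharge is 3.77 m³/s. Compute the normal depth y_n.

Manning's equation rearranged: A R^(2/3) = nQ / (1·√S) = 0.022 × 3.77 / (√0.0015) = 2.142.
Try y = 1.13 m: A R^(2/3) = 1.755 — low.
Try y = 1.44 m: A R^(2/3) = 2.712 — high.
Try y = 1.26 m: A R^(2/3) = 2.142 — close enough.

y_n = 1.26 m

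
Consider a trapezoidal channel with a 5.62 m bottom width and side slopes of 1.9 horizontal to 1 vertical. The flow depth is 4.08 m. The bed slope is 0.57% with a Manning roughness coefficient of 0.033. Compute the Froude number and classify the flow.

With bottom width b = 5.62 m and side slope z = 1.9: A = (b + zy)y = (5.62 + 1.9×4.08)×4.08 = 54.56 m²; P = b + 2y√(1+z²) = 5.62 + 2×4.08×2.147 = 23.14 m.
Hydraulic radius R = A/P = 54.56/23.14 = 2.358 m.
V = (1/n) R^(2/3) √S = (1/0.033) × 2.358^(2/3) × √0.0057 = 4.053 m/s. Hydraulic depth D_h = A/T = 54.56/21.12 = 2.583 m.
Froude number Fr = V/√(g·D_h) = 4.053/√(9.81×2.583) = 0.805, which is less than 1, so the flow is subcritical.

subcritical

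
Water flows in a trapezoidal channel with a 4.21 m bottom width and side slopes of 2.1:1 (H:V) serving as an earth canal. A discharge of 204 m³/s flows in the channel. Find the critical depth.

At critical depth, Q² T / (g A³) = 1, i.e. A³/T = Q²/g = 204²/9.81 = 4242.
Try y = 3 m: A³/T = 1865 — short.
Try y = 3.67 m: A³/T = 4263 — close enough.

y_c = 3.67 m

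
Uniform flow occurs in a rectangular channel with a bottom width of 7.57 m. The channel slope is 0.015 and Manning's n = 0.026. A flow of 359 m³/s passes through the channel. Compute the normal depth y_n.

Manning's equation rearranged: A R^(2/3) = nQ / (1·√S) = 0.026 × 359 / (√0.015) = 76.21.
Trying y = 6.69 m: A R^(2/3) = 91.22 — high.
Trying y = 5.8 m: A R^(2/3) = 76.29 — ≈ 76.21.

y_n = 5.8 m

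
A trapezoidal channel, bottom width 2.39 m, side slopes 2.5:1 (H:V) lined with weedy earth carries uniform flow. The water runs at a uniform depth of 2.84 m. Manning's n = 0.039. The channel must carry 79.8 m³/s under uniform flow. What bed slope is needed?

With bottom width b = 2.39 m and side slope z = 2.5: A = (b + zy)y = (2.39 + 2.5×2.84)×2.84 = 26.95 m²; P = b + 2y√(1+z²) = 2.39 + 2×2.84×2.693 = 17.68 m.
Hydraulic radius R = A/P = 26.95/17.68 = 1.524 m.
From Manning's equation, S = [nQ / (1 A R^(2/3))]² = [0.039 × 79.8 / (1 × 26.95 × 1.524^(2/3))]² = 0.0076.

S = 0.0076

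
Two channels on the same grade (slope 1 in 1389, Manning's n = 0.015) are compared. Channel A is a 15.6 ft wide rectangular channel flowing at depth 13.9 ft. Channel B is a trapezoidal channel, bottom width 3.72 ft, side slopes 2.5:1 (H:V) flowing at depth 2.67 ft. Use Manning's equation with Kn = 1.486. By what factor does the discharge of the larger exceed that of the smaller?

17.2

Channel A: Flow area A = b·y = 15.6 × 13.9 = 216.8 ft². Wetted perimeter P = b + 2y = 15.6 + 2×13.9 = 43.4 ft. Hydraulic radius R = A/P = 216.8/43.4 = 4.996 ft. Q_A = (1.486/0.015)·216.8·4.996^(2/3)·√0.0007199 = 1685 ft³/s.
Channel B: With bottom width b = 3.72 ft and side slope z = 2.5: A = (b + zy)y = (3.72 + 2.5×2.67)×2.67 = 27.75 ft²; P = b + 2y√(1+z²) = 3.72 + 2×2.67×2.693 = 18.1 ft. Hydraulic radius R = A/P = 27.75/18.1 = 1.534 ft. Q_B = (1.486/0.015)·27.75·1.534^(2/3)·√0.0007199 = 98.11 ft³/s.
The larger discharge is 1685 ft³/s and the smaller is 98.11 ft³/s; the ratio is 17.2.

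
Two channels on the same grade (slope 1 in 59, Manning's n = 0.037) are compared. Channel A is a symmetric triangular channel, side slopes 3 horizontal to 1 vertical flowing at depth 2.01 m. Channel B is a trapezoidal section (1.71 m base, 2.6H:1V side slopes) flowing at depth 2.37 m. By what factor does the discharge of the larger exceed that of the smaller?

Channel A: For a triangular section with side slope z = 3: A = zy² = 3×2.01² = 12.12 m²; P = 2y√(1+z²) = 2×2.01×3.162 = 12.71 m. Hydraulic radius R = A/P = 12.12/12.71 = 0.9534 m. Q_A = (1/0.037)·12.12·0.9534^(2/3)·√0.01695 = 41.31 m³/s.
Channel B: With bottom width b = 1.71 m and side slope z = 2.6: A = (b + zy)y = (1.71 + 2.6×2.37)×2.37 = 18.66 m²; P = b + 2y√(1+z²) = 1.71 + 2×2.37×2.786 = 14.91 m. Hydraulic radius R = A/P = 18.66/14.91 = 1.251 m. Q_B = (1/0.037)·18.66·1.251^(2/3)·√0.01695 = 76.21 m³/s.
The larger discharge is 76.21 m³/s and the smaller is 41.31 m³/s; the ratio is 1.84.

1.84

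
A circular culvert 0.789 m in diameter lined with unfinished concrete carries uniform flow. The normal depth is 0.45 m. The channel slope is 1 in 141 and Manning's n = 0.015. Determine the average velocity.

V = 2 m/s

For a circular section of diameter D = 0.789 m at depth y = 0.45 m, the central angle is θ = 2 arccos(1 − 2y/D) = 3.424 rad. Then A = (D²/8)(θ − sin θ) = 0.2881 m² and P = Dθ/2 = 1.351 m.
Hydraulic radius R = A/P = 0.2881/1.351 = 0.2133 m.
From Manning's equation, V = (1/n) R^(2/3) S^(1/2) = (1/0.015) × 0.2133^(2/3) × 0.007092^(1/2) = 2 m/s.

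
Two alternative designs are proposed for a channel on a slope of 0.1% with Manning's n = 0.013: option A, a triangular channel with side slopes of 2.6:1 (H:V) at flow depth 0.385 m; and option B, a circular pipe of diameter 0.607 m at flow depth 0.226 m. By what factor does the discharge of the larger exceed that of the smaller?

5.05

Channel A: For a triangular section with side slope z = 2.6: A = zy² = 2.6×0.385² = 0.3854 m²; P = 2y√(1+z²) = 2×0.385×2.786 = 2.145 m. Hydraulic radius R = A/P = 0.3854/2.145 = 0.1797 m. Q_A = (1/0.013)·0.3854·0.1797^(2/3)·√0.001 = 0.2985 m³/s.
Channel B: For a circular section of diameter D = 0.607 m at depth y = 0.226 m, the central angle is θ = 2 arccos(1 − 2y/D) = 2.625 rad. Then A = (D²/8)(θ − sin θ) = 0.09816 m² and P = Dθ/2 = 0.7967 m. Hydraulic radius R = A/P = 0.09816/0.7967 = 0.1232 m. Q_B = (1/0.013)·0.09816·0.1232^(2/3)·√0.001 = 0.05912 m³/s.
The larger discharge is 0.2985 m³/s and the smaller is 0.05912 m³/s; the ratio is 5.05.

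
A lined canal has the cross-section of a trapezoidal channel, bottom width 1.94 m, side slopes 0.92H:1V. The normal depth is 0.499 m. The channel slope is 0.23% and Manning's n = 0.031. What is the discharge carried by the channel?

Q = 0.943 m³/s

With bottom width b = 1.94 m and side slope z = 0.92: A = (b + zy)y = (1.94 + 0.92×0.499)×0.499 = 1.197 m²; P = b + 2y√(1+z²) = 1.94 + 2×0.499×1.359 = 3.296 m.
Hydraulic radius R = A/P = 1.197/3.296 = 0.3632 m.
Manning's equation: Q = (1/n) A R^(2/3) S^(1/2) = (1/0.031) × 1.197 × 0.3632^(2/3) × 0.0023^(1/2) = 0.943 m³/s.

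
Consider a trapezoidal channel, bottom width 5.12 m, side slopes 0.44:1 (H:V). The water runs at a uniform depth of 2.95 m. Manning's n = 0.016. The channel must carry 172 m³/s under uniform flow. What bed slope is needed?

S = 0.011

With bottom width b = 5.12 m and side slope z = 0.44: A = (b + zy)y = (5.12 + 0.44×2.95)×2.95 = 18.93 m²; P = b + 2y√(1+z²) = 5.12 + 2×2.95×1.093 = 11.57 m.
Hydraulic radius R = A/P = 18.93/11.57 = 1.637 m.
From Manning's equation, S = [nQ / (1 A R^(2/3))]² = [0.016 × 172 / (1 × 18.93 × 1.637^(2/3))]² = 0.011.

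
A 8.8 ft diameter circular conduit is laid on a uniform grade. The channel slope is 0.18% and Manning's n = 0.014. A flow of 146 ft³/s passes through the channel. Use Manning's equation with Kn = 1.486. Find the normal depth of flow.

Manning's equation rearranged: A R^(2/3) = nQ / (1.486·√S) = 0.014 × 146 / (1.486 × √0.0018) = 32.42.
At y = 4.29 ft: A R^(2/3) = 49.27 — over.
At y = 2.56 ft: A R^(2/3) = 18.98 — short.
At y = 3.39 ft: A R^(2/3) = 32.35 — matches.

y_n = 3.39 ft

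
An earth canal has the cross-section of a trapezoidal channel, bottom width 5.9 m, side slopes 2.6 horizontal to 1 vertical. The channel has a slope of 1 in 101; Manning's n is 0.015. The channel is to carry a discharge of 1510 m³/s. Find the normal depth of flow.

y_n = 5.44 m

Manning's equation rearranged: A R^(2/3) = nQ / (1·√S) = 0.015 × 1510 / (√0.009901) = 227.6.
Try y = 5.93 m: A R^(2/3) = 277.2 — too large.
Try y = 4.81 m: A R^(2/3) = 172 — too small.
Try y = 5.44 m: A R^(2/3) = 227.4 — matches.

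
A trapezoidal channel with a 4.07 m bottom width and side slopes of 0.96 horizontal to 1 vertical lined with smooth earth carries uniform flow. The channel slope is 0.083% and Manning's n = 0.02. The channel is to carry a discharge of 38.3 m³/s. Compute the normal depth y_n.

y_n = 2.84 m

Manning's equation rearranged: A R^(2/3) = nQ / (1·√S) = 0.02 × 38.3 / (√0.00083) = 26.59.
Trying y = 3.56 m: A R^(2/3) = 41.07 — high.
Trying y = 2.21 m: A R^(2/3) = 16.65 — low.
Trying y = 2.84 m: A R^(2/3) = 26.58 — matches.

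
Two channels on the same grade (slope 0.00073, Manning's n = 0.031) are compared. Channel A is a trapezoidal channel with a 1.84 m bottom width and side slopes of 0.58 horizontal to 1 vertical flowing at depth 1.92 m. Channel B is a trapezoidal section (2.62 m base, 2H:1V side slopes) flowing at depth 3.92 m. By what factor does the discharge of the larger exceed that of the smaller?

Channel A: With bottom width b = 1.84 m and side slope z = 0.58: A = (b + zy)y = (1.84 + 0.58×1.92)×1.92 = 5.671 m²; P = b + 2y√(1+z²) = 1.84 + 2×1.92×1.156 = 6.279 m. Hydraulic radius R = A/P = 5.671/6.279 = 0.9031 m. Q_A = (1/0.031)·5.671·0.9031^(2/3)·√0.00073 = 4.618 m³/s.
Channel B: With bottom width b = 2.62 m and side slope z = 2: A = (b + zy)y = (2.62 + 2×3.92)×3.92 = 41 m²; P = b + 2y√(1+z²) = 2.62 + 2×3.92×2.236 = 20.15 m. Hydraulic radius R = A/P = 41/20.15 = 2.035 m. Q_B = (1/0.031)·41·2.035^(2/3)·√0.00073 = 57.39 m³/s.
The larger discharge is 57.39 m³/s and the smaller is 4.618 m³/s; the ratio is 12.4.

12.4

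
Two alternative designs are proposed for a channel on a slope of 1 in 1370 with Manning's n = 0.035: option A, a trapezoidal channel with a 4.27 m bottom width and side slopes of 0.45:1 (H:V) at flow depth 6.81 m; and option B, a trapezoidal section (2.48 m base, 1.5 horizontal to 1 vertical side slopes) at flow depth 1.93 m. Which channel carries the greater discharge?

Channel A: With bottom width b = 4.27 m and side slope z = 0.45: A = (b + zy)y = (4.27 + 0.45×6.81)×6.81 = 49.95 m²; P = b + 2y√(1+z²) = 4.27 + 2×6.81×1.097 = 19.21 m. Hydraulic radius R = A/P = 49.95/19.21 = 2.601 m. Q_A = (1/0.035)·49.95·2.601^(2/3)·√0.0007299 = 72.92 m³/s.
Channel B: With bottom width b = 2.48 m and side slope z = 1.5: A = (b + zy)y = (2.48 + 1.5×1.93)×1.93 = 10.37 m²; P = b + 2y√(1+z²) = 2.48 + 2×1.93×1.803 = 9.439 m. Hydraulic radius R = A/P = 10.37/9.439 = 1.099 m. Q_B = (1/0.035)·10.37·1.099^(2/3)·√0.0007299 = 8.528 m³/s.
Q_A = 72.92 m³/s vs Q_B = 8.528 m³/s, so channel A carries more.

channel A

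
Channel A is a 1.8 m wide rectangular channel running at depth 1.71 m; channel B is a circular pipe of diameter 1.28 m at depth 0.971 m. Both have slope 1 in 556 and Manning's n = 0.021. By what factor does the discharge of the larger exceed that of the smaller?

3.89

Channel A: Flow area A = b·y = 1.8 × 1.71 = 3.078 m². Wetted perimeter P = b + 2y = 1.8 + 2×1.71 = 5.22 m. Hydraulic radius R = A/P = 3.078/5.22 = 0.5897 m. Q_A = (1/0.021)·3.078·0.5897^(2/3)·√0.001799 = 4.371 m³/s.
Channel B: For a circular section of diameter D = 1.28 m at depth y = 0.971 m, the central angle is θ = 2 arccos(1 − 2y/D) = 4.229 rad. Then A = (D²/8)(θ − sin θ) = 1.047 m² and P = Dθ/2 = 2.706 m. Hydraulic radius R = A/P = 1.047/2.706 = 0.387 m. Q_B = (1/0.021)·1.047·0.387^(2/3)·√0.001799 = 1.123 m³/s.
The larger discharge is 4.371 m³/s and the smaller is 1.123 m³/s; the ratio is 3.89.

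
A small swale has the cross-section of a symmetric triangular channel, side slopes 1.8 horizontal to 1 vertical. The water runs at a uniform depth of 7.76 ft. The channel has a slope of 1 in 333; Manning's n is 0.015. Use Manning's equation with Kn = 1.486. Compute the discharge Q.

For a triangular section with side slope z = 1.8: A = zy² = 1.8×7.76² = 108.4 ft²; P = 2y√(1+z²) = 2×7.76×2.059 = 31.96 ft.
Hydraulic radius R = A/P = 108.4/31.96 = 3.392 ft.
Manning's equation: Q = (1.486/n) A R^(2/3) S^(1/2) = (1.486/0.015) × 108.4 × 3.392^(2/3) × 0.003003^(1/2) = 1330 ft³/s.

Q = 1330 ft³/s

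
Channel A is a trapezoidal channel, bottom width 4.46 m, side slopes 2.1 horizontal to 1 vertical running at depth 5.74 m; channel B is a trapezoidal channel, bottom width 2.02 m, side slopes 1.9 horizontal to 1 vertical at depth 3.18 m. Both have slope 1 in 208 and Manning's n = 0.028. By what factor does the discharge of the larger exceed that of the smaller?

Channel A: With bottom width b = 4.46 m and side slope z = 2.1: A = (b + zy)y = (4.46 + 2.1×5.74)×5.74 = 94.79 m²; P = b + 2y√(1+z²) = 4.46 + 2×5.74×2.326 = 31.16 m. Hydraulic radius R = A/P = 94.79/31.16 = 3.042 m. Q_A = (1/0.028)·94.79·3.042^(2/3)·√0.004808 = 492.8 m³/s.
Channel B: With bottom width b = 2.02 m and side slope z = 1.9: A = (b + zy)y = (2.02 + 1.9×3.18)×3.18 = 25.64 m²; P = b + 2y√(1+z²) = 2.02 + 2×3.18×2.147 = 15.68 m. Hydraulic radius R = A/P = 25.64/15.68 = 1.635 m. Q_B = (1/0.028)·25.64·1.635^(2/3)·√0.004808 = 88.13 m³/s.
The larger discharge is 492.8 m³/s and the smaller is 88.13 m³/s; the ratio is 5.59.

5.59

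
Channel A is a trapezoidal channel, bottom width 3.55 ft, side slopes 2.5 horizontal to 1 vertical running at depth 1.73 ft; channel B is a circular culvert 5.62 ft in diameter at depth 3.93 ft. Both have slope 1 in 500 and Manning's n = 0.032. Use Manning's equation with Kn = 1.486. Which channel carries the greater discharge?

channel B

Channel A: With bottom width b = 3.55 ft and side slope z = 2.5: A = (b + zy)y = (3.55 + 2.5×1.73)×1.73 = 13.62 ft²; P = b + 2y√(1+z²) = 3.55 + 2×1.73×2.693 = 12.87 ft. Hydraulic radius R = A/P = 13.62/12.87 = 1.059 ft. Q_A = (1.486/0.032)·13.62·1.059^(2/3)·√0.002 = 29.39 ft³/s.
Channel B: For a circular section of diameter D = 5.62 ft at depth y = 3.93 ft, the central angle is θ = 2 arccos(1 − 2y/D) = 3.962 rad. Then A = (D²/8)(θ − sin θ) = 18.53 ft² and P = Dθ/2 = 11.13 ft. Hydraulic radius R = A/P = 18.53/11.13 = 1.664 ft. Q_B = (1.486/0.032)·18.53·1.664^(2/3)·√0.002 = 54.03 ft³/s.
Q_A = 29.39 ft³/s vs Q_B = 54.03 ft³/s, so channel B carries more.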